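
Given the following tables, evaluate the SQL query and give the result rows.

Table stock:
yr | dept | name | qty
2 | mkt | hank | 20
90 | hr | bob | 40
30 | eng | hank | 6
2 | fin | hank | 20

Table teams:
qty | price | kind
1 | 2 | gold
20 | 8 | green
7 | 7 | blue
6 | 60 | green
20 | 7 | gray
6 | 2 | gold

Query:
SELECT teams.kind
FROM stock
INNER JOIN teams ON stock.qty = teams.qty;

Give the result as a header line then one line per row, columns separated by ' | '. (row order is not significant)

After JOIN teams (6 rows):
stock.yr | stock.dept | stock.name | stock.qty | teams.qty | teams.price | teams.kind
2 | mkt | hank | 20 | 20 | 8 | green
2 | mkt | hank | 20 | 20 | 7 | gray
30 | eng | hank | 6 | 6 | 60 | green
30 | eng | hank | 6 | 6 | 2 | gold
2 | fin | hank | 20 | 20 | 8 | green
2 | fin | hank | 20 | 20 | 7 | gray
After SELECT (6 rows):
teams.kind
green
gray
green
gold
green
gray

== RESULT ==
teams.kind
green
gray
green
gold
green
gray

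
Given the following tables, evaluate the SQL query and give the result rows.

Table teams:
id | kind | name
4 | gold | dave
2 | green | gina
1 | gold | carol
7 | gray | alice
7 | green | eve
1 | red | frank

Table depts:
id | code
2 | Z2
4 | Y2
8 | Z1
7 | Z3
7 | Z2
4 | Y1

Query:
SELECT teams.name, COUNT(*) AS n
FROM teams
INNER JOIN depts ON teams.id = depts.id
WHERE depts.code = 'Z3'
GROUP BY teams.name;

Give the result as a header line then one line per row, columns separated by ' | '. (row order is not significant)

After JOIN depts (7 rows):
teams.id | teams.kind | teams.name | depts.id | depts.code
4 | gold | dave | 4 | Y2
4 | gold | dave | 4 | Y1
2 | green | gina | 2 | Z2
7 | gray | alice | 7 | Z3
7 | gray | alice | 7 | Z2
7 | green | eve | 7 | Z3
7 | green | eve | 7 | Z2
After WHERE (2 rows):
teams.id | teams.kind | teams.name | depts.id | depts.code
7 | gray | alice | 7 | Z3
7 | green | eve | 7 | Z3
After GROUP BY (2 rows):
teams.name | n
alice | 1
eve | 1

== RESULT ==
teams.name | n
alice | 1
eve | 1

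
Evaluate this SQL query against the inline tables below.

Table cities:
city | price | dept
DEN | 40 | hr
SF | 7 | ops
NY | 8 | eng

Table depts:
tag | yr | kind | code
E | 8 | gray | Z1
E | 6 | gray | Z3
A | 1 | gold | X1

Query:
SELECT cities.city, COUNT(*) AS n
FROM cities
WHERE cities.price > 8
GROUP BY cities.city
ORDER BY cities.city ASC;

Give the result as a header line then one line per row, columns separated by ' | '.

== RESULT ==
cities.city | n
DEN | 1

Derivation:
After WHERE (1 rows):
cities.city | cities.price | cities.dept
DEN | 40 | hr
After GROUP BY (1 rows):
cities.city | n
DEN | 1
After ORDER BY (1 rows):
cities.city | n
DEN | 1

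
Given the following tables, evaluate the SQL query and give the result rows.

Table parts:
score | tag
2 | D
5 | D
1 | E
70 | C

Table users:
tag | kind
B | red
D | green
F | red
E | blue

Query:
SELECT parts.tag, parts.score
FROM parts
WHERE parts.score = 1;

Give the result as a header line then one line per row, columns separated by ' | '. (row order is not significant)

After WHERE (1 rows):
parts.score | parts.tag
1 | E
After SELECT (1 rows):
parts.tag | parts.score
E | 1

== RESULT ==
parts.tag | parts.score
E | 1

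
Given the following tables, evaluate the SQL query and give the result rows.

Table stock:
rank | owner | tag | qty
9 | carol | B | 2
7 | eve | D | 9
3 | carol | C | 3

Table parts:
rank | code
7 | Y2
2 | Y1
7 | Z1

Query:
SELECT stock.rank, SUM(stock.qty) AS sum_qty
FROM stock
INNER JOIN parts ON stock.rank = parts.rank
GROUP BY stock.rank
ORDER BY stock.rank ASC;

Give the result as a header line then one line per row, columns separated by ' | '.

== RESULT ==
stock.rank | sum_qty
7 | 18

Derivation:
After JOIN parts (2 rows):
stock.rank | stock.owner | stock.tag | stock.qty | parts.rank | parts.code
7 | eve | D | 9 | 7 | Y2
7 | eve | D | 9 | 7 | Z1
After GROUP BY (1 rows):
stock.rank | sum_qty
7 | 18
After ORDER BY (1 rows):
stock.rank | sum_qty
7 | 18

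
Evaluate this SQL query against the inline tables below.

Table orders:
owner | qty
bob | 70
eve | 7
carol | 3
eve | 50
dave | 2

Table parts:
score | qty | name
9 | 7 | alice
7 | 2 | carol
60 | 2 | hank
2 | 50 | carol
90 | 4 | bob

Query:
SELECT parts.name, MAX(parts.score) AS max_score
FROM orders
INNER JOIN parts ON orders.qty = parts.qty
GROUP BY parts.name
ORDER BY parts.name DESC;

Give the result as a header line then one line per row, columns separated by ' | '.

After JOIN parts (4 rows):
orders.owner | orders.qty | parts.score | parts.qty | parts.name
eve | 7 | 9 | 7 | alice
eve | 50 | 2 | 50 | carol
dave | 2 | 7 | 2 | carol
dave | 2 | 60 | 2 | hank
After GROUP BY (3 rows):
parts.name | max_score
alice | 9
carol | 7
hank | 60
After ORDER BY (3 rows):
parts.name | max_score
hank | 60
carol | 7
alice | 9

== RESULT ==
parts.name | max_score
hank | 60
carol | 7
alice | 9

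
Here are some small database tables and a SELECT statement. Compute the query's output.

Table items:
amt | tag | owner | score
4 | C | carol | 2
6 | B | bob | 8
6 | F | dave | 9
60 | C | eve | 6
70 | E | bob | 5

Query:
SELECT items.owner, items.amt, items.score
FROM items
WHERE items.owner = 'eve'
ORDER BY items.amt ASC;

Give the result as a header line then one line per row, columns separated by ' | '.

== RESULT ==
items.owner | items.amt | items.score
eve | 60 | 6

Derivation:
After WHERE (1 rows):
items.amt | items.tag | items.owner | items.score
60 | C | eve | 6
After SELECT (1 rows):
items.owner | items.amt | items.score
eve | 60 | 6
After ORDER BY (1 rows):
items.owner | items.amt | items.score
eve | 60 | 6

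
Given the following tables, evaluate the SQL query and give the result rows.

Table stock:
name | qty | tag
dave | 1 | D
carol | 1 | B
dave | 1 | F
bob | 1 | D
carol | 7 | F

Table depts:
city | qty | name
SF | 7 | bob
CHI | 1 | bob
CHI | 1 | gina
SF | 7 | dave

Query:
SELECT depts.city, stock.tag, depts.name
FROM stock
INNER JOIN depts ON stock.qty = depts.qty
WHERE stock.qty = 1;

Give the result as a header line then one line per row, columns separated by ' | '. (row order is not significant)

== RESULT ==
depts.city | stock.tag | depts.name
CHI | D | bob
CHI | D | gina
CHI | B | bob
CHI | B | gina
CHI | F | bob
CHI | F | gina
CHI | D | bob
CHI | D | gina

Derivation:
After JOIN depts (10 rows):
stock.name | stock.qty | stock.tag | depts.city | depts.qty | depts.name
dave | 1 | D | CHI | 1 | bob
dave | 1 | D | CHI | 1 | gina
carol | 1 | B | CHI | 1 | bob
carol | 1 | B | CHI | 1 | gina
dave | 1 | F | CHI | 1 | bob
dave | 1 | F | CHI | 1 | gina
bob | 1 | D | CHI | 1 | bob
bob | 1 | D | CHI | 1 | gina
carol | 7 | F | SF | 7 | bob
carol | 7 | F | SF | 7 | dave
After WHERE (8 rows):
stock.name | stock.qty | stock.tag | depts.city | depts.qty | depts.name
dave | 1 | D | CHI | 1 | bob
dave | 1 | D | CHI | 1 | gina
carol | 1 | B | CHI | 1 | bob
carol | 1 | B | CHI | 1 | gina
dave | 1 | F | CHI | 1 | bob
dave | 1 | F | CHI | 1 | gina
bob | 1 | D | CHI | 1 | bob
bob | 1 | D | CHI | 1 | gina
After SELECT (8 rows):
depts.city | stock.tag | depts.name
CHI | D | bob
CHI | D | gina
CHI | B | bob
CHI | B | gina
CHI | F | bob
CHI | F | gina
CHI | D | bob
CHI | D | gina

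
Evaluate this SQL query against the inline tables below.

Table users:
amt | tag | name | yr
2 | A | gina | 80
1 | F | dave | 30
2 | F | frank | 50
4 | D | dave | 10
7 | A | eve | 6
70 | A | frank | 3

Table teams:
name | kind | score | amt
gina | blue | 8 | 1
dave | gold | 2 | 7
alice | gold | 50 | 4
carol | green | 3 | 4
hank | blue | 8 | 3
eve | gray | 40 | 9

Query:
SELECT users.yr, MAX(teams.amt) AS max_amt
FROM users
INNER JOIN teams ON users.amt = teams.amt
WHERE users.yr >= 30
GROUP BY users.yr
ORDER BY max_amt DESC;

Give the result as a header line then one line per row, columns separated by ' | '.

After JOIN teams (4 rows):
users.amt | users.tag | users.name | users.yr | teams.name | teams.kind | teams.score | teams.amt
1 | F | dave | 30 | gina | blue | 8 | 1
4 | D | dave | 10 | alice | gold | 50 | 4
4 | D | dave | 10 | carol | green | 3 | 4
7 | A | eve | 6 | dave | gold | 2 | 7
After WHERE (1 rows):
users.amt | users.tag | users.name | users.yr | teams.name | teams.kind | teams.score | teams.amt
1 | F | dave | 30 | gina | blue | 8 | 1
After GROUP BY (1 rows):
users.yr | max_amt
30 | 1
After ORDER BY (1 rows):
users.yr | max_amt
30 | 1

== RESULT ==
users.yr | max_amt
30 | 1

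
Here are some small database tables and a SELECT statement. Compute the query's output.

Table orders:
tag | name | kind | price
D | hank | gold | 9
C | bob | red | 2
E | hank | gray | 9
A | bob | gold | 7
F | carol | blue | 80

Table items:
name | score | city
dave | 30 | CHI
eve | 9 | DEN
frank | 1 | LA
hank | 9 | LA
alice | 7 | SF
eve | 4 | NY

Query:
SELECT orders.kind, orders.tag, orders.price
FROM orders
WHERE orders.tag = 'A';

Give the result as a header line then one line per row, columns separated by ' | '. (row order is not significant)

== RESULT ==
orders.kind | orders.tag | orders.price
gold | A | 7

Derivation:
After WHERE (1 rows):
orders.tag | orders.name | orders.kind | orders.price
A | bob | gold | 7
After SELECT (1 rows):
orders.kind | orders.tag | orders.price
gold | A | 7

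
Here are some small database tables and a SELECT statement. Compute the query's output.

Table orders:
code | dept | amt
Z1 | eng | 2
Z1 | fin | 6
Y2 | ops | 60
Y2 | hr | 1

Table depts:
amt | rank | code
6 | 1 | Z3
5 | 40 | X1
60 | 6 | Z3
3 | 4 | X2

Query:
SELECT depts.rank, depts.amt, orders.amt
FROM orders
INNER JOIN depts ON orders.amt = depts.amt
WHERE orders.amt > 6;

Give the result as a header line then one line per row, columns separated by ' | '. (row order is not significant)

After JOIN depts (2 rows):
orders.code | orders.dept | orders.amt | depts.amt | depts.rank | depts.code
Z1 | fin | 6 | 6 | 1 | Z3
Y2 | ops | 60 | 60 | 6 | Z3
After WHERE (1 rows):
orders.code | orders.dept | orders.amt | depts.amt | depts.rank | depts.code
Y2 | ops | 60 | 60 | 6 | Z3
After SELECT (1 rows):
depts.rank | depts.amt | orders.amt
6 | 60 | 60

== RESULT ==
depts.rank | depts.amt | orders.amt
6 | 60 | 60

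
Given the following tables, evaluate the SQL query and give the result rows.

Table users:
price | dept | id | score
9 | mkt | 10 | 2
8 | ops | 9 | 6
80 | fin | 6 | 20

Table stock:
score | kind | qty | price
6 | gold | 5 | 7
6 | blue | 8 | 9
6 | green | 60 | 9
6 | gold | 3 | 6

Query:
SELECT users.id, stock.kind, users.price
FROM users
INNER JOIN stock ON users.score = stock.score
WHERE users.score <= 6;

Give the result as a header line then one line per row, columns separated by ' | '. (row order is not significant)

== RESULT ==
users.id | stock.kind | users.price
9 | gold | 8
9 | blue | 8
9 | green | 8
9 | gold | 8

Derivation:
After JOIN stock (4 rows):
users.price | users.dept | users.id | users.score | stock.score | stock.kind | stock.qty | stock.price
8 | ops | 9 | 6 | 6 | gold | 5 | 7
8 | ops | 9 | 6 | 6 | blue | 8 | 9
8 | ops | 9 | 6 | 6 | green | 60 | 9
8 | ops | 9 | 6 | 6 | gold | 3 | 6
After WHERE (4 rows):
users.price | users.dept | users.id | users.score | stock.score | stock.kind | stock.qty | stock.price
8 | ops | 9 | 6 | 6 | gold | 5 | 7
8 | ops | 9 | 6 | 6 | blue | 8 | 9
8 | ops | 9 | 6 | 6 | green | 60 | 9
8 | ops | 9 | 6 | 6 | gold | 3 | 6
After SELECT (4 rows):
users.id | stock.kind | users.price
9 | gold | 8
9 | blue | 8
9 | green | 8
9 | gold | 8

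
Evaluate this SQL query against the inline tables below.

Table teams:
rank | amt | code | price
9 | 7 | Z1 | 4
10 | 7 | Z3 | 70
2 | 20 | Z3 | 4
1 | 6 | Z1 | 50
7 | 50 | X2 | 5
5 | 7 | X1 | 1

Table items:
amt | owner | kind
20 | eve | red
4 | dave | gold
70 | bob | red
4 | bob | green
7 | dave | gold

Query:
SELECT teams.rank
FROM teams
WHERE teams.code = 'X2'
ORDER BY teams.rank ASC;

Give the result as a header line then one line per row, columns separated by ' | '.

== RESULT ==
teams.rank
7

Derivation:
After WHERE (1 rows):
teams.rank | teams.amt | teams.code | teams.price
7 | 50 | X2 | 5
After SELECT (1 rows):
teams.rank
7
After ORDER BY (1 rows):
teams.rank
7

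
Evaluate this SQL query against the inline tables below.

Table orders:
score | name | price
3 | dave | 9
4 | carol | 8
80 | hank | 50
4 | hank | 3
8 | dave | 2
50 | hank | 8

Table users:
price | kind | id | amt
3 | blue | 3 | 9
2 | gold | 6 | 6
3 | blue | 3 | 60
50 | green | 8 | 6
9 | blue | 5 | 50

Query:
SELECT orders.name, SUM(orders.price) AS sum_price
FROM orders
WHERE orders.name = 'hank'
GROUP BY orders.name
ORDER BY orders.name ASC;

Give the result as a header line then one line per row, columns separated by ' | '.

After WHERE (3 rows):
orders.score | orders.name | orders.price
80 | hank | 50
4 | hank | 3
50 | hank | 8
After GROUP BY (1 rows):
orders.name | sum_price
hank | 61
After ORDER BY (1 rows):
orders.name | sum_price
hank | 61

== RESULT ==
orders.name | sum_price
hank | 61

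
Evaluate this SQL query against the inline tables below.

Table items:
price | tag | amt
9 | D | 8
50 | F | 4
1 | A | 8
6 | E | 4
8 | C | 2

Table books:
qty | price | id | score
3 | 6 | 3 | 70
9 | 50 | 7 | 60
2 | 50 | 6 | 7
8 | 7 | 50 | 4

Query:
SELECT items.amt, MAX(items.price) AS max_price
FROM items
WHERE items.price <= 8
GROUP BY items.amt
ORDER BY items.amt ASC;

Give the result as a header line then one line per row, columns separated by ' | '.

== RESULT ==
items.amt | max_price
2 | 8
4 | 6
8 | 1

Derivation:
After WHERE (3 rows):
items.price | items.tag | items.amt
1 | A | 8
6 | E | 4
8 | C | 2
After GROUP BY (3 rows):
items.amt | max_price
8 | 1
4 | 6
2 | 8
After ORDER BY (3 rows):
items.amt | max_price
2 | 8
4 | 6
8 | 1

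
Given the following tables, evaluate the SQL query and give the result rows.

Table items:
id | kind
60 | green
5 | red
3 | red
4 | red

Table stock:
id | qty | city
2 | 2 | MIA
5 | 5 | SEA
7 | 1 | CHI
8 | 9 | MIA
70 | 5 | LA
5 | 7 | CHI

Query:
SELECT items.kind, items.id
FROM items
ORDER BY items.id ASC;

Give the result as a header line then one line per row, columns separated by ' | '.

After SELECT (4 rows):
items.kind | items.id
green | 60
red | 5
red | 3
red | 4
After ORDER BY (4 rows):
items.kind | items.id
red | 3
red | 4
red | 5
green | 60

== RESULT ==
items.kind | items.id
red | 3
red | 4
red | 5
green | 60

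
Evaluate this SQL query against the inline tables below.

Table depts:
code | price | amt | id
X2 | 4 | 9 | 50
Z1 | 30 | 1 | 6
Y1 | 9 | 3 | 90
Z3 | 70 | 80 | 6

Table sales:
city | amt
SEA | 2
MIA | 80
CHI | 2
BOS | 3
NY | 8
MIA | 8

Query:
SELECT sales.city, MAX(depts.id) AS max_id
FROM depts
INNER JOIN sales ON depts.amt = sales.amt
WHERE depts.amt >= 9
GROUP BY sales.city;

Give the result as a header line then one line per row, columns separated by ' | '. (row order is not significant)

After JOIN sales (2 rows):
depts.code | depts.price | depts.amt | depts.id | sales.city | sales.amt
Y1 | 9 | 3 | 90 | BOS | 3
Z3 | 70 | 80 | 6 | MIA | 80
After WHERE (1 rows):
depts.code | depts.price | depts.amt | depts.id | sales.city | sales.amt
Z3 | 70 | 80 | 6 | MIA | 80
After GROUP BY (1 rows):
sales.city | max_id
MIA | 6

== RESULT ==
sales.city | max_id
MIA | 6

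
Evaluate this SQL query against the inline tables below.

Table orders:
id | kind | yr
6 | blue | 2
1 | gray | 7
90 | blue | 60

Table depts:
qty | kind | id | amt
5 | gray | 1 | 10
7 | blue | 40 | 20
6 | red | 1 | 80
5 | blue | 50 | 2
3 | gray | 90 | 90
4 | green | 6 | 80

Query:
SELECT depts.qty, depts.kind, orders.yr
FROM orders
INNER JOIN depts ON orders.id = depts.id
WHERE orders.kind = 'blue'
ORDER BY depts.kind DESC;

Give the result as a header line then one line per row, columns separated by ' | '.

After JOIN depts (4 rows):
orders.id | orders.kind | orders.yr | depts.qty | depts.kind | depts.id | depts.amt
6 | blue | 2 | 4 | green | 6 | 80
1 | gray | 7 | 5 | gray | 1 | 10
1 | gray | 7 | 6 | red | 1 | 80
90 | blue | 60 | 3 | gray | 90 | 90
After WHERE (2 rows):
orders.id | orders.kind | orders.yr | depts.qty | depts.kind | depts.id | depts.amt
6 | blue | 2 | 4 | green | 6 | 80
90 | blue | 60 | 3 | gray | 90 | 90
After SELECT (2 rows):
depts.qty | depts.kind | orders.yr
4 | green | 2
3 | gray | 60
After ORDER BY (2 rows):
depts.qty | depts.kind | orders.yr
4 | green | 2
3 | gray | 60

== RESULT ==
depts.qty | depts.kind | orders.yr
4 | green | 2
3 | gray | 60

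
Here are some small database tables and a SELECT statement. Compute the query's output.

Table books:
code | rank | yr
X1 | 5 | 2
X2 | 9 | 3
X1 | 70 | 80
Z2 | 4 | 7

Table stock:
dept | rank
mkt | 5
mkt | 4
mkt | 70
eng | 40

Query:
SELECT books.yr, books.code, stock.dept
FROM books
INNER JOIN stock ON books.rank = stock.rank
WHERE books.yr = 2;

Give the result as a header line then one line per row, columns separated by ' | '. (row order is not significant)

== RESULT ==
books.yr | books.code | stock.dept
2 | X1 | mkt

Derivation:
After JOIN stock (3 rows):
books.code | books.rank | books.yr | stock.dept | stock.rank
X1 | 5 | 2 | mkt | 5
X1 | 70 | 80 | mkt | 70
Z2 | 4 | 7 | mkt | 4
After WHERE (1 rows):
books.code | books.rank | books.yr | stock.dept | stock.rank
X1 | 5 | 2 | mkt | 5
After SELECT (1 rows):
books.yr | books.code | stock.dept
2 | X1 | mkt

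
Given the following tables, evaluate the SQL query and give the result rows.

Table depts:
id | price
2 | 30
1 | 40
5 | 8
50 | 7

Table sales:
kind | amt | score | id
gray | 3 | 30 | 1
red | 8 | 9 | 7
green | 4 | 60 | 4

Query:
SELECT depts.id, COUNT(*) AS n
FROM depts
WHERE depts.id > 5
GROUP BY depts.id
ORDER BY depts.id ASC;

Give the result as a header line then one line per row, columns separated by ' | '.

== RESULT ==
depts.id | n
50 | 1

Derivation:
After WHERE (1 rows):
depts.id | depts.price
50 | 7
After GROUP BY (1 rows):
depts.id | n
50 | 1
After ORDER BY (1 rows):
depts.id | n
50 | 1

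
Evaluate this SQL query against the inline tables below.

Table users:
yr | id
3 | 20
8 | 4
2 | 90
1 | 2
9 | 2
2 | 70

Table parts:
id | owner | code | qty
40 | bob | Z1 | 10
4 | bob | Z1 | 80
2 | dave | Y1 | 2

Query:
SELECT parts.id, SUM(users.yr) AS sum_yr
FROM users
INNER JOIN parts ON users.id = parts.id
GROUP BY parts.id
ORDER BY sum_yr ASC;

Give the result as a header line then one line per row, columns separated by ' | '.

After JOIN parts (3 rows):
users.yr | users.id | parts.id | parts.owner | parts.code | parts.qty
8 | 4 | 4 | bob | Z1 | 80
1 | 2 | 2 | dave | Y1 | 2
9 | 2 | 2 | dave | Y1 | 2
After GROUP BY (2 rows):
parts.id | sum_yr
4 | 8
2 | 10
After ORDER BY (2 rows):
parts.id | sum_yr
4 | 8
2 | 10

== RESULT ==
parts.id | sum_yr
4 | 8
2 | 10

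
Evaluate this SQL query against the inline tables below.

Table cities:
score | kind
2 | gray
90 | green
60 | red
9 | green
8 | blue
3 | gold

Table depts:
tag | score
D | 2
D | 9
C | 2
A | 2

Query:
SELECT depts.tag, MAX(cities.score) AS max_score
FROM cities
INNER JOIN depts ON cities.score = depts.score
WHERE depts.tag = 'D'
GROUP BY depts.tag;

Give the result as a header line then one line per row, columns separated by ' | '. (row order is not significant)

== RESULT ==
depts.tag | max_score
D | 9

Derivation:
After JOIN depts (4 rows):
cities.score | cities.kind | depts.tag | depts.score
2 | gray | D | 2
2 | gray | C | 2
2 | gray | A | 2
9 | green | D | 9
After WHERE (2 rows):
cities.score | cities.kind | depts.tag | depts.score
2 | gray | D | 2
9 | green | D | 9
After GROUP BY (1 rows):
depts.tag | max_score
D | 9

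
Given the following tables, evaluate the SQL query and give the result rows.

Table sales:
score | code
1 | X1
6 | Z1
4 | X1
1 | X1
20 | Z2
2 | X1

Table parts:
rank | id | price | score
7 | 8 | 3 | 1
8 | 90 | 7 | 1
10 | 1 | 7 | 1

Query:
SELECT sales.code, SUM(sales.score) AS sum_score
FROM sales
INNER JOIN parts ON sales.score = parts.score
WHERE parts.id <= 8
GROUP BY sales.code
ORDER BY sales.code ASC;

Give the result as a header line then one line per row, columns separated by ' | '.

After JOIN parts (6 rows):
sales.score | sales.code | parts.rank | parts.id | parts.price | parts.score
1 | X1 | 7 | 8 | 3 | 1
1 | X1 | 8 | 90 | 7 | 1
1 | X1 | 10 | 1 | 7 | 1
1 | X1 | 7 | 8 | 3 | 1
1 | X1 | 8 | 90 | 7 | 1
1 | X1 | 10 | 1 | 7 | 1
After WHERE (4 rows):
sales.score | sales.code | parts.rank | parts.id | parts.price | parts.score
1 | X1 | 7 | 8 | 3 | 1
1 | X1 | 10 | 1 | 7 | 1
1 | X1 | 7 | 8 | 3 | 1
1 | X1 | 10 | 1 | 7 | 1
After GROUP BY (1 rows):
sales.code | sum_score
X1 | 4
After ORDER BY (1 rows):
sales.code | sum_score
X1 | 4

== RESULT ==
sales.code | sum_score
X1 | 4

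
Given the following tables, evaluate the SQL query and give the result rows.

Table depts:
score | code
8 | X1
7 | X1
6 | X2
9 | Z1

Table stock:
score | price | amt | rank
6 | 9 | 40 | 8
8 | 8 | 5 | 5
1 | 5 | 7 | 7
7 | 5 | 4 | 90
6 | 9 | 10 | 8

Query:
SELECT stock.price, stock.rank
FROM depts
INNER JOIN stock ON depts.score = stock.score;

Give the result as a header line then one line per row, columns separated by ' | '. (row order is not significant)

== RESULT ==
stock.price | stock.rank
8 | 5
5 | 90
9 | 8
9 | 8

Derivation:
After JOIN stock (4 rows):
depts.score | depts.code | stock.score | stock.price | stock.amt | stock.rank
8 | X1 | 8 | 8 | 5 | 5
7 | X1 | 7 | 5 | 4 | 90
6 | X2 | 6 | 9 | 40 | 8
6 | X2 | 6 | 9 | 10 | 8
After SELECT (4 rows):
stock.price | stock.rank
8 | 5
5 | 90
9 | 8
9 | 8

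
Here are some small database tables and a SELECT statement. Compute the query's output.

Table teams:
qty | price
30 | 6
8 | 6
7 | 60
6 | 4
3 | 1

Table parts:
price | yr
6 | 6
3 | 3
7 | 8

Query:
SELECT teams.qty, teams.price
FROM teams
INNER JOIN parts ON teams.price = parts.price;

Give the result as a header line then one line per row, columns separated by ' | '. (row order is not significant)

After JOIN parts (2 rows):
teams.qty | teams.price | parts.price | parts.yr
30 | 6 | 6 | 6
8 | 6 | 6 | 6
After SELECT (2 rows):
teams.qty | teams.price
30 | 6
8 | 6

== RESULT ==
teams.qty | teams.price
30 | 6
8 | 6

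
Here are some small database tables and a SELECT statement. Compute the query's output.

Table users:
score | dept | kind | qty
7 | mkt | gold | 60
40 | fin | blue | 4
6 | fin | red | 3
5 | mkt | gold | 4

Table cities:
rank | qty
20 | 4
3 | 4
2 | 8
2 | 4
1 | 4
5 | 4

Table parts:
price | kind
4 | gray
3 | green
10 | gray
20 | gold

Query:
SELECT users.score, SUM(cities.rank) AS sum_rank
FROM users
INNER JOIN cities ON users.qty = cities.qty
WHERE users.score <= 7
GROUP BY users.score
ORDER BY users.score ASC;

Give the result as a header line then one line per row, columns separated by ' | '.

== RESULT ==
users.score | sum_rank
5 | 31

Derivation:
After JOIN cities (10 rows):
users.score | users.dept | users.kind | users.qty | cities.rank | cities.qty
40 | fin | blue | 4 | 20 | 4
40 | fin | blue | 4 | 3 | 4
40 | fin | blue | 4 | 2 | 4
40 | fin | blue | 4 | 1 | 4
40 | fin | blue | 4 | 5 | 4
5 | mkt | gold | 4 | 20 | 4
5 | mkt | gold | 4 | 3 | 4
5 | mkt | gold | 4 | 2 | 4
5 | mkt | gold | 4 | 1 | 4
5 | mkt | gold | 4 | 5 | 4
After WHERE (5 rows):
users.score | users.dept | users.kind | users.qty | cities.rank | cities.qty
5 | mkt | gold | 4 | 20 | 4
5 | mkt | gold | 4 | 3 | 4
5 | mkt | gold | 4 | 2 | 4
5 | mkt | gold | 4 | 1 | 4
5 | mkt | gold | 4 | 5 | 4
After GROUP BY (1 rows):
users.score | sum_rank
5 | 31
After ORDER BY (1 rows):
users.score | sum_rank
5 | 31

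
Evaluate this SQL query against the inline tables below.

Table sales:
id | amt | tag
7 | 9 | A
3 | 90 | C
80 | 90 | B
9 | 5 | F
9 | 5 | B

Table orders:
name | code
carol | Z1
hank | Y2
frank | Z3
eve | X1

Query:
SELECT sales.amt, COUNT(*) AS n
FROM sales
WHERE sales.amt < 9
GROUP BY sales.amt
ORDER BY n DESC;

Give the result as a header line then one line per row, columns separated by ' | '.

After WHERE (2 rows):
sales.id | sales.amt | sales.tag
9 | 5 | F
9 | 5 | B
After GROUP BY (1 rows):
sales.amt | n
5 | 2
After ORDER BY (1 rows):
sales.amt | n
5 | 2

== RESULT ==
sales.amt | n
5 | 2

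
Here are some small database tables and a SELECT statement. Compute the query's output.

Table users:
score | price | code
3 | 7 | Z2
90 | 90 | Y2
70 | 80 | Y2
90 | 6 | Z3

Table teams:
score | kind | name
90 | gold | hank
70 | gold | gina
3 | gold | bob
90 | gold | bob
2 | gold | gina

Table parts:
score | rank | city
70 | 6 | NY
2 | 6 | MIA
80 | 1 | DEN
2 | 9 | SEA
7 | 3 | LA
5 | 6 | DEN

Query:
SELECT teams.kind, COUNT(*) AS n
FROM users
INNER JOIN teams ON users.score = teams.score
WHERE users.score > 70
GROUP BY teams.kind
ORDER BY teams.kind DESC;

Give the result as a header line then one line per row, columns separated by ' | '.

== RESULT ==
teams.kind | n
gold | 4

Derivation:
After JOIN teams (6 rows):
users.score | users.price | users.code | teams.score | teams.kind | teams.name
3 | 7 | Z2 | 3 | gold | bob
90 | 90 | Y2 | 90 | gold | hank
90 | 90 | Y2 | 90 | gold | bob
70 | 80 | Y2 | 70 | gold | gina
90 | 6 | Z3 | 90 | gold | hank
90 | 6 | Z3 | 90 | gold | bob
After WHERE (4 rows):
users.score | users.price | users.code | teams.score | teams.kind | teams.name
90 | 90 | Y2 | 90 | gold | hank
90 | 90 | Y2 | 90 | gold | bob
90 | 6 | Z3 | 90 | gold | hank
90 | 6 | Z3 | 90 | gold | bob
After GROUP BY (1 rows):
teams.kind | n
gold | 4
After ORDER BY (1 rows):
teams.kind | n
gold | 4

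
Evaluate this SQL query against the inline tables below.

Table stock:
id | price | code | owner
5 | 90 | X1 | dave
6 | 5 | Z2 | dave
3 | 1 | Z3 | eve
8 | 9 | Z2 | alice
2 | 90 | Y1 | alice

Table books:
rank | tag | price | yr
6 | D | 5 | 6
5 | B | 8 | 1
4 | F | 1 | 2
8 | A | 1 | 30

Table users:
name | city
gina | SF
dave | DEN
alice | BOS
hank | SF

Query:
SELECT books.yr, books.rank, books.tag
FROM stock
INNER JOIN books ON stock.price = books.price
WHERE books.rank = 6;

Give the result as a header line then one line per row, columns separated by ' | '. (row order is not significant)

== RESULT ==
books.yr | books.rank | books.tag
6 | 6 | D

Derivation:
After JOIN books (3 rows):
stock.id | stock.price | stock.code | stock.owner | books.rank | books.tag | books.price | books.yr
6 | 5 | Z2 | dave | 6 | D | 5 | 6
3 | 1 | Z3 | eve | 4 | F | 1 | 2
3 | 1 | Z3 | eve | 8 | A | 1 | 30
After WHERE (1 rows):
stock.id | stock.price | stock.code | stock.owner | books.rank | books.tag | books.price | books.yr
6 | 5 | Z2 | dave | 6 | D | 5 | 6
After SELECT (1 rows):
books.yr | books.rank | books.tag
6 | 6 | D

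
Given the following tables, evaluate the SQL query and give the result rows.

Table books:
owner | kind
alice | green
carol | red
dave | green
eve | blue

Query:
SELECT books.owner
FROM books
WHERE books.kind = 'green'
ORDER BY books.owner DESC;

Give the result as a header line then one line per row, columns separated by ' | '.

After WHERE (2 rows):
books.owner | books.kind
alice | green
dave | green
After SELECT (2 rows):
books.owner
alice
dave
After ORDER BY (2 rows):
books.owner
dave
alice

== RESULT ==
books.owner
dave
alice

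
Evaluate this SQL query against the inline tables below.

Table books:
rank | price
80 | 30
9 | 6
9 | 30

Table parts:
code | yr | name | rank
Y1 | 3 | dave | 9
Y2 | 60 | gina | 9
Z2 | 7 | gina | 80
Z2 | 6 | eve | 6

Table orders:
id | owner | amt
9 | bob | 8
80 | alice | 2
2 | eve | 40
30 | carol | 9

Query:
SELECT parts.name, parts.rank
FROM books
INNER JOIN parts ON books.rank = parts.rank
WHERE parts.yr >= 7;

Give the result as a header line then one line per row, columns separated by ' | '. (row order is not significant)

After JOIN parts (5 rows):
books.rank | books.price | parts.code | parts.yr | parts.name | parts.rank
80 | 30 | Z2 | 7 | gina | 80
9 | 6 | Y1 | 3 | dave | 9
9 | 6 | Y2 | 60 | gina | 9
9 | 30 | Y1 | 3 | dave | 9
9 | 30 | Y2 | 60 | gina | 9
After WHERE (3 rows):
books.rank | books.price | parts.code | parts.yr | parts.name | parts.rank
80 | 30 | Z2 | 7 | gina | 80
9 | 6 | Y2 | 60 | gina | 9
9 | 30 | Y2 | 60 | gina | 9
After SELECT (3 rows):
parts.name | parts.rank
gina | 80
gina | 9
gina | 9

== RESULT ==
parts.name | parts.rank
gina | 80
gina | 9
gina | 9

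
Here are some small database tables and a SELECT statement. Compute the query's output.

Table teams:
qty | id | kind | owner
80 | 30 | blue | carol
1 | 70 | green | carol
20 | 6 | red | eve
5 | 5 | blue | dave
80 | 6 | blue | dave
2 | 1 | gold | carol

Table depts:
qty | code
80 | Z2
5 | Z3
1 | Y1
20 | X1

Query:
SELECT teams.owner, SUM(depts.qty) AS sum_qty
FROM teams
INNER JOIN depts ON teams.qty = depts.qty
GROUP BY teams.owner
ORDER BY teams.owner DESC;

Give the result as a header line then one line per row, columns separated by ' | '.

After JOIN depts (5 rows):
teams.qty | teams.id | teams.kind | teams.owner | depts.qty | depts.code
80 | 30 | blue | carol | 80 | Z2
1 | 70 | green | carol | 1 | Y1
20 | 6 | red | eve | 20 | X1
5 | 5 | blue | dave | 5 | Z3
80 | 6 | blue | dave | 80 | Z2
After GROUP BY (3 rows):
teams.owner | sum_qty
carol | 81
eve | 20
dave | 85
After ORDER BY (3 rows):
teams.owner | sum_qty
eve | 20
dave | 85
carol | 81

== RESULT ==
teams.owner | sum_qty
eve | 20
dave | 85
carol | 81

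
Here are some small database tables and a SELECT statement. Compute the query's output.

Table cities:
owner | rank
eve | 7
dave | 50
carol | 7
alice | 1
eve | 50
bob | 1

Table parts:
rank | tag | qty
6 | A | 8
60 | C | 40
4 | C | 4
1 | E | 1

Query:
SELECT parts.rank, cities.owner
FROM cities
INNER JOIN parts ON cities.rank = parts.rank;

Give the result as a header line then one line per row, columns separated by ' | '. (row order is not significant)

== RESULT ==
parts.rank | cities.owner
1 | alice
1 | bob

Derivation:
After JOIN parts (2 rows):
cities.owner | cities.rank | parts.rank | parts.tag | parts.qty
alice | 1 | 1 | E | 1
bob | 1 | 1 | E | 1
After SELECT (2 rows):
parts.rank | cities.owner
1 | alice
1 | bob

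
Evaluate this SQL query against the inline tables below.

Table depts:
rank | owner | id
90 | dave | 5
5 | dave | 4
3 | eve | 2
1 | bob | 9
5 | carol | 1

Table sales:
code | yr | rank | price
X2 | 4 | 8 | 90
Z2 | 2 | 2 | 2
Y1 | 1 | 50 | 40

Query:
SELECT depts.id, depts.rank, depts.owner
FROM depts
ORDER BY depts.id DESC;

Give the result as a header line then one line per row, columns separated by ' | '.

After SELECT (5 rows):
depts.id | depts.rank | depts.owner
5 | 90 | dave
4 | 5 | dave
2 | 3 | eve
9 | 1 | bob
1 | 5 | carol
After ORDER BY (5 rows):
depts.id | depts.rank | depts.owner
9 | 1 | bob
5 | 90 | dave
4 | 5 | dave
2 | 3 | eve
1 | 5 | carol

== RESULT ==
depts.id | depts.rank | depts.owner
9 | 1 | bob
5 | 90 | dave
4 | 5 | dave
2 | 3 | eve
1 | 5 | carol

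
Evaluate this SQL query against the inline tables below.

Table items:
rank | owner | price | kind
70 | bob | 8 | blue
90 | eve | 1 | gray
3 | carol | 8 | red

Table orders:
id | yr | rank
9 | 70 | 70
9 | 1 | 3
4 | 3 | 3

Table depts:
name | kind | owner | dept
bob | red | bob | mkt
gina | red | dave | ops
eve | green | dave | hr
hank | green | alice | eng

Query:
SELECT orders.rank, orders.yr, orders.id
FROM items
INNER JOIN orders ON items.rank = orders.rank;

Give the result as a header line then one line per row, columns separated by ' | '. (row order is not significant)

After JOIN orders (3 rows):
items.rank | items.owner | items.price | items.kind | orders.id | orders.yr | orders.rank
70 | bob | 8 | blue | 9 | 70 | 70
3 | carol | 8 | red | 9 | 1 | 3
3 | carol | 8 | red | 4 | 3 | 3
After SELECT (3 rows):
orders.rank | orders.yr | orders.id
70 | 70 | 9
3 | 1 | 9
3 | 3 | 4

== RESULT ==
orders.rank | orders.yr | orders.id
70 | 70 | 9
3 | 1 | 9
3 | 3 | 4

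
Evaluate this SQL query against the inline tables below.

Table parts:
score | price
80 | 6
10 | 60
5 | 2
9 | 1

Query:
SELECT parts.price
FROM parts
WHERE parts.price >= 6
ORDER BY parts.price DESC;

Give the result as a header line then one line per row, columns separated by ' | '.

After WHERE (2 rows):
parts.score | parts.price
80 | 6
10 | 60
After SELECT (2 rows):
parts.price
6
60
After ORDER BY (2 rows):
parts.price
60
6

== RESULT ==
parts.price
60
6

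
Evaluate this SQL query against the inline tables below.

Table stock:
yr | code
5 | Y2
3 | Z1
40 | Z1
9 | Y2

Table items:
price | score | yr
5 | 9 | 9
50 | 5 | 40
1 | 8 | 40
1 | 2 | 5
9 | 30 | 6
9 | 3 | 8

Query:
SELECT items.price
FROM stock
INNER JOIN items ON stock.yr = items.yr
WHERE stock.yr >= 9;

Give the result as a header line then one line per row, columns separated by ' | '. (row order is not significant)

After JOIN items (4 rows):
stock.yr | stock.code | items.price | items.score | items.yr
5 | Y2 | 1 | 2 | 5
40 | Z1 | 50 | 5 | 40
40 | Z1 | 1 | 8 | 40
9 | Y2 | 5 | 9 | 9
After WHERE (3 rows):
stock.yr | stock.code | items.price | items.score | items.yr
40 | Z1 | 50 | 5 | 40
40 | Z1 | 1 | 8 | 40
9 | Y2 | 5 | 9 | 9
After SELECT (3 rows):
items.price
50
1
5

== RESULT ==
items.price
50
1
5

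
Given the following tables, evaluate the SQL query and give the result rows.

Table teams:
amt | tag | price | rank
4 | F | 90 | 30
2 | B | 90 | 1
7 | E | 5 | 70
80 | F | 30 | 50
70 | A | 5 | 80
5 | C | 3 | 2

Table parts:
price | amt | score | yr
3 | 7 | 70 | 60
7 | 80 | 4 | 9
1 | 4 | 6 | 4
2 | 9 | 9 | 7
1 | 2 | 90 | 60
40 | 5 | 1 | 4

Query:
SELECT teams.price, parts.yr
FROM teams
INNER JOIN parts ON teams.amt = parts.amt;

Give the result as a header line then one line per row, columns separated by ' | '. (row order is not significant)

== RESULT ==
teams.price | parts.yr
90 | 4
90 | 60
5 | 60
30 | 9
3 | 4

Derivation:
After JOIN parts (5 rows):
teams.amt | teams.tag | teams.price | teams.rank | parts.price | parts.amt | parts.score | parts.yr
4 | F | 90 | 30 | 1 | 4 | 6 | 4
2 | B | 90 | 1 | 1 | 2 | 90 | 60
7 | E | 5 | 70 | 3 | 7 | 70 | 60
80 | F | 30 | 50 | 7 | 80 | 4 | 9
5 | C | 3 | 2 | 40 | 5 | 1 | 4
After SELECT (5 rows):
teams.price | parts.yr
90 | 4
90 | 60
5 | 60
30 | 9
3 | 4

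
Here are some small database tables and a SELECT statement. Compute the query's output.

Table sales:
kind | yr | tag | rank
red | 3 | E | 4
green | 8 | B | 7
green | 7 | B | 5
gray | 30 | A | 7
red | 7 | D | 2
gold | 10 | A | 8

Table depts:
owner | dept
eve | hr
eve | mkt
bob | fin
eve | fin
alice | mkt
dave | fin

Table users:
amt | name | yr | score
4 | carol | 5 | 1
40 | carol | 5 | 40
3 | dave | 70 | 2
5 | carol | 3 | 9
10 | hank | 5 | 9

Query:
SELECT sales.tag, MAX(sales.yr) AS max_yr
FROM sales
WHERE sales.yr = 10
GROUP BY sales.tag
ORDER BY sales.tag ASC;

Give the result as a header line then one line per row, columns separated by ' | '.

== RESULT ==
sales.tag | max_yr
A | 10

Derivation:
After WHERE (1 rows):
sales.kind | sales.yr | sales.tag | sales.rank
gold | 10 | A | 8
After GROUP BY (1 rows):
sales.tag | max_yr
A | 10
After ORDER BY (1 rows):
sales.tag | max_yr
A | 10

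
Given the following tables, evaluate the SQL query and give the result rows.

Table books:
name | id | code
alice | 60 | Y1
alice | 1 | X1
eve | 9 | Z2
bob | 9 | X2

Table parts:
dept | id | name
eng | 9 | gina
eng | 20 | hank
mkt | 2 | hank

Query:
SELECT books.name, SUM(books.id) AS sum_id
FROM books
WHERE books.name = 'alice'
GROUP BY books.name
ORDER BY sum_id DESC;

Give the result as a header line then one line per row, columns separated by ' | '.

After WHERE (2 rows):
books.name | books.id | books.code
alice | 60 | Y1
alice | 1 | X1
After GROUP BY (1 rows):
books.name | sum_id
alice | 61
After ORDER BY (1 rows):
books.name | sum_id
alice | 61

== RESULT ==
books.name | sum_id
alice | 61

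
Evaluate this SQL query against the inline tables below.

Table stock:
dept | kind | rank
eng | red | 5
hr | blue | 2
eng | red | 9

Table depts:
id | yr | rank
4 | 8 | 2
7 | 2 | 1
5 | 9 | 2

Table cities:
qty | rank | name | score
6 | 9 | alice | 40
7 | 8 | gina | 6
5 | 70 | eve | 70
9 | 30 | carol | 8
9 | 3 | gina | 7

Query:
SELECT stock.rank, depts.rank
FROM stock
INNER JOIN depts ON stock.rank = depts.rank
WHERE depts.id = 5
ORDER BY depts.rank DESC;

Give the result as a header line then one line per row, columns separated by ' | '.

After JOIN depts (2 rows):
stock.dept | stock.kind | stock.rank | depts.id | depts.yr | depts.rank
hr | blue | 2 | 4 | 8 | 2
hr | blue | 2 | 5 | 9 | 2
After WHERE (1 rows):
stock.dept | stock.kind | stock.rank | depts.id | depts.yr | depts.rank
hr | blue | 2 | 5 | 9 | 2
After SELECT (1 rows):
stock.rank | depts.rank
2 | 2
After ORDER BY (1 rows):
stock.rank | depts.rank
2 | 2

== RESULT ==
stock.rank | depts.rank
2 | 2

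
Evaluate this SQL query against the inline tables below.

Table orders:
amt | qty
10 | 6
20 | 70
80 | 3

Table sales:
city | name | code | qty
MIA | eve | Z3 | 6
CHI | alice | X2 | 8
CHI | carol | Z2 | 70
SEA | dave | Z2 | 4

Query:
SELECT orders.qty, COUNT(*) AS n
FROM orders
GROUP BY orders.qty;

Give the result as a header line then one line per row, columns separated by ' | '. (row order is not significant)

After GROUP BY (3 rows):
orders.qty | n
6 | 1
70 | 1
3 | 1

== RESULT ==
orders.qty | n
6 | 1
70 | 1
3 | 1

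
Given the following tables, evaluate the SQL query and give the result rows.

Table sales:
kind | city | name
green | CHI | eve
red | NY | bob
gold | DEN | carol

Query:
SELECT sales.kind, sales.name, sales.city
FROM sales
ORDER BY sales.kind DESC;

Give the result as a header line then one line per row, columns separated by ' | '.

After SELECT (3 rows):
sales.kind | sales.name | sales.city
green | eve | CHI
red | bob | NY
gold | carol | DEN
After ORDER BY (3 rows):
sales.kind | sales.name | sales.city
red | bob | NY
green | eve | CHI
gold | carol | DEN

== RESULT ==
sales.kind | sales.name | sales.city
red | bob | NY
green | eve | CHI
gold | carol | DEN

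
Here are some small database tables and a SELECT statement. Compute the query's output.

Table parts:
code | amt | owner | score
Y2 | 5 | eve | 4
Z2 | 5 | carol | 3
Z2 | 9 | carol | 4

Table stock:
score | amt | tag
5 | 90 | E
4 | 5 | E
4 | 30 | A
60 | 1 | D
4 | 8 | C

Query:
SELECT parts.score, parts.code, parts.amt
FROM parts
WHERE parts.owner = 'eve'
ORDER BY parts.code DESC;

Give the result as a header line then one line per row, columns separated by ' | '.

== RESULT ==
parts.score | parts.code | parts.amt
4 | Y2 | 5

Derivation:
After WHERE (1 rows):
parts.code | parts.amt | parts.owner | parts.score
Y2 | 5 | eve | 4
After SELECT (1 rows):
parts.score | parts.code | parts.amt
4 | Y2 | 5
After ORDER BY (1 rows):
parts.score | parts.code | parts.amt
4 | Y2 | 5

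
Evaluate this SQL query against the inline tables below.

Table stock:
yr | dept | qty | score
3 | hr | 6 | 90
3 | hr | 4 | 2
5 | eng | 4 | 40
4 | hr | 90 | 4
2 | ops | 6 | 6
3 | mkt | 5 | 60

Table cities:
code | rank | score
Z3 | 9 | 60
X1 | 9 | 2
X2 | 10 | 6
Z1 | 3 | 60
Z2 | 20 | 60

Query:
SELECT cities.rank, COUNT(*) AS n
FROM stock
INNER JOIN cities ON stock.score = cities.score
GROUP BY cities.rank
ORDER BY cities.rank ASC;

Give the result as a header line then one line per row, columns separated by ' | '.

== RESULT ==
cities.rank | n
3 | 1
9 | 2
10 | 1
20 | 1

Derivation:
After JOIN cities (5 rows):
stock.yr | stock.dept | stock.qty | stock.score | cities.code | cities.rank | cities.score
3 | hr | 4 | 2 | X1 | 9 | 2
2 | ops | 6 | 6 | X2 | 10 | 6
3 | mkt | 5 | 60 | Z3 | 9 | 60
3 | mkt | 5 | 60 | Z1 | 3 | 60
3 | mkt | 5 | 60 | Z2 | 20 | 60
After GROUP BY (4 rows):
cities.rank | n
9 | 2
10 | 1
3 | 1
20 | 1
After ORDER BY (4 rows):
cities.rank | n
3 | 1
9 | 2
10 | 1
20 | 1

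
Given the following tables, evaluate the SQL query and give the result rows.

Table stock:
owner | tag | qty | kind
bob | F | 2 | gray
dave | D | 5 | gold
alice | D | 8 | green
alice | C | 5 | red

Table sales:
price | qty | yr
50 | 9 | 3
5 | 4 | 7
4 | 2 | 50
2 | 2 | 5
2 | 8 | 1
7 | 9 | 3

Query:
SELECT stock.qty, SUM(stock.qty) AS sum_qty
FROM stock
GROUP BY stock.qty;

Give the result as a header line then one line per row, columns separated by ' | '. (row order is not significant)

== RESULT ==
stock.qty | sum_qty
2 | 2
5 | 10
8 | 8

Derivation:
After GROUP BY (3 rows):
stock.qty | sum_qty
2 | 2
5 | 10
8 | 8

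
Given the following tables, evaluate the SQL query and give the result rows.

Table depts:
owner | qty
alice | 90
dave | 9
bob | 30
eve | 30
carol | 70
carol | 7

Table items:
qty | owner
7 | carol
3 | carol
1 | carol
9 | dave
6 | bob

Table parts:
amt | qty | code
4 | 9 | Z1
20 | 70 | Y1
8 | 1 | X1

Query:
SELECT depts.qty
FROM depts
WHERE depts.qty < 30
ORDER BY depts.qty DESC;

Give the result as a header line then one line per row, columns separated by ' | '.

After WHERE (2 rows):
depts.owner | depts.qty
dave | 9
carol | 7
After SELECT (2 rows):
depts.qty
9
7
After ORDER BY (2 rows):
depts.qty
9
7

== RESULT ==
depts.qty
9
7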